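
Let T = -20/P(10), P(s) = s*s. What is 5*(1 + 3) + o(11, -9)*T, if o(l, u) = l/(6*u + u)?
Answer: 6311/315 ≈ 20.035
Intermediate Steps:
P(s) = s²
T = -⅕ (T = -20/(10²) = -20/100 = -20*1/100 = -⅕ ≈ -0.20000)
o(l, u) = l/(7*u) (o(l, u) = l/((7*u)) = l*(1/(7*u)) = l/(7*u))
5*(1 + 3) + o(11, -9)*T = 5*(1 + 3) + ((⅐)*11/(-9))*(-⅕) = 5*4 + ((⅐)*11*(-⅑))*(-⅕) = 20 - 11/63*(-⅕) = 20 + 11/315 = 6311/315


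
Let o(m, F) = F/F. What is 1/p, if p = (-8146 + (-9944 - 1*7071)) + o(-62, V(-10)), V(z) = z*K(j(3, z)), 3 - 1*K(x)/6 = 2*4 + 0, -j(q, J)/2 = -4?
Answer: -1/25160 ≈ -3.9746e-5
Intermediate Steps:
j(q, J) = 8 (j(q, J) = -2*(-4) = 8)
K(x) = -30 (K(x) = 18 - 6*(2*4 + 0) = 18 - 6*(8 + 0) = 18 - 6*8 = 18 - 48 = -30)
V(z) = -30*z (V(z) = z*(-30) = -30*z)
o(m, F) = 1
p = -25160 (p = (-8146 + (-9944 - 1*7071)) + 1 = (-8146 + (-9944 - 7071)) + 1 = (-8146 - 17015) + 1 = -25161 + 1 = -25160)
1/p = 1/(-25160) = -1/25160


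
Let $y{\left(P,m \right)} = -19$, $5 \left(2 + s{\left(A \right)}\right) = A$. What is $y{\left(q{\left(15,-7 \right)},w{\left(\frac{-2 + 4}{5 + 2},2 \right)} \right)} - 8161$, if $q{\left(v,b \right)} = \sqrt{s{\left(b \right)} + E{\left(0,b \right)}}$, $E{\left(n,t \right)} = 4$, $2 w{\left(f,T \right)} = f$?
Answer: $-8180$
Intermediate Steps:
$w{\left(f,T \right)} = \frac{f}{2}$
$s{\left(A \right)} = -2 + \frac{A}{5}$
$q{\left(v,b \right)} = \sqrt{2 + \frac{b}{5}}$ ($q{\left(v,b \right)} = \sqrt{\left(-2 + \frac{b}{5}\right) + 4} = \sqrt{2 + \frac{b}{5}}$)
$y{\left(q{\left(15,-7 \right)},w{\left(\frac{-2 + 4}{5 + 2},2 \right)} \right)} - 8161 = -19 - 8161 = -8180$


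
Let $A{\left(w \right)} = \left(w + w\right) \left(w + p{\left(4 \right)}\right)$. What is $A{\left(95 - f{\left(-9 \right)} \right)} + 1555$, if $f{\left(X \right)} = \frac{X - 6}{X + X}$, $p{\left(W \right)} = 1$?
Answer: $\frac{350605}{18} \approx 19478.0$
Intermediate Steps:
$f{\left(X \right)} = \frac{-6 + X}{2 X}$
$A{\left(w \right)} = 2 w \left(1 + w\right)$ ($A{\left(w \right)} = \left(w + w\right) \left(w + 1\right) = 2 w \left(1 + w\right)$)
$A{\left(95 - f{\left(-9 \right)} \right)} + 1555 = 2 \left(95 - \frac{-6 - 9}{2 \left(-9\right)}\right) \left(1 + \left(95 - \frac{-6 - 9}{2 \left(-9\right)}\right)\right) + 1555 = 2 \left(95 - \frac{1}{2} \left(- \frac{1}{9}\right) \left(-15\right)\right) \left(1 + \left(95 - \frac{1}{2} \left(- \frac{1}{9}\right) \left(-15\right)\right)\right) + 1555 = 2 \left(95 - \frac{5}{6}\right) \left(1 + \left(95 - \frac{5}{6}\right)\right) + 1555 = 2 \cdot \frac{565}{6} \left(1 + \frac{565}{6}\right) + 1555 = 2 \cdot \frac{565}{6} \cdot \frac{571}{6} + 1555 = \frac{322615}{18} + 1555 = \frac{350605}{18}$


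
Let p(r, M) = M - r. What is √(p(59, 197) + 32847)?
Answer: 3*√3665 ≈ 181.62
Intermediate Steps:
√(p(59, 197) + 32847) = √((197 - 1*59) + 32847) = √((197 - 59) + 32847) = √(138 + 32847) = √32985 = 3*√3665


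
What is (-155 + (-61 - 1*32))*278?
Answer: -68944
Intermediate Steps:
(-155 + (-61 - 1*32))*278 = (-155 + (-61 - 32))*278 = (-155 - 93)*278 = -248*278 = -68944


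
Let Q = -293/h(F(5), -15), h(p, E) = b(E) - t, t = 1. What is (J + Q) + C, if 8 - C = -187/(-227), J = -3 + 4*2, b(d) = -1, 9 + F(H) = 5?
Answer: 72039/454 ≈ 158.68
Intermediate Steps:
F(H) = -4 (F(H) = -9 + 5 = -4)
J = 5 (J = -3 + 8 = 5)
C = 1629/227 (C = 8 - (-187)/(-227) = 8 - (-187)*(-1)/227 = 8 - 1*187/227 = 8 - 187/227 = 1629/227 ≈ 7.1762)
h(p, E) = -2 (h(p, E) = -1 - 1*1 = -1 - 1 = -2)
Q = 293/2 (Q = -293/(-2) = -293*(-½) = 293/2 ≈ 146.50)
(J + Q) + C = (5 + 293/2) + 1629/227 = 303/2 + 1629/227 = 72039/454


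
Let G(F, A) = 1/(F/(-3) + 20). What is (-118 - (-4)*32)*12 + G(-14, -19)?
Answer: 8883/74 ≈ 120.04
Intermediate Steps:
G(F, A) = 1/(20 - F/3) (G(F, A) = 1/(F*(-⅓) + 20) = 1/(-F/3 + 20) = 1/(20 - F/3))
(-118 - (-4)*32)*12 + G(-14, -19) = (-118 - (-4)*32)*12 - 3/(-60 - 14) = (-118 - 1*(-128))*12 - 3/(-74) = (-118 + 128)*12 - 3*(-1/74) = 10*12 + 3/74 = 120 + 3/74 = 8883/74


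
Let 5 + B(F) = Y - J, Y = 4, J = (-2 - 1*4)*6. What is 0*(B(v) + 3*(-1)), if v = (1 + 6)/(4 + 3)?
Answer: 0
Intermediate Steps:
J = -36 (J = (-2 - 4)*6 = -6*6 = -36)
v = 1 (v = 7/7 = 7*(1/7) = 1)
B(F) = 35 (B(F) = -5 + (4 - 1*(-36)) = -5 + (4 + 36) = -5 + 40 = 35)
0*(B(v) + 3*(-1)) = 0*(35 + 3*(-1)) = 0*(35 - 3) = 0*32 = 0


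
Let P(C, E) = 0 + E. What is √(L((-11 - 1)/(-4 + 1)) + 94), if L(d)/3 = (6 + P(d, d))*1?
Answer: 2*√31 ≈ 11.136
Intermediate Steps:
P(C, E) = E
L(d) = 18 + 3*d (L(d) = 3*((6 + d)*1) = 3*(6 + d) = 18 + 3*d)
√(L((-11 - 1)/(-4 + 1)) + 94) = √((18 + 3*((-11 - 1)/(-4 + 1))) + 94) = √((18 + 3*(-12/(-3))) + 94) = √((18 + 3*(-12*(-⅓))) + 94) = √((18 + 3*4) + 94) = √((18 + 12) + 94) = √(30 + 94) = √124 = 2*√31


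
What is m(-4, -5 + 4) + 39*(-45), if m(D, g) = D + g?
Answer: -1760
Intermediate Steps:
m(-4, -5 + 4) + 39*(-45) = (-4 + (-5 + 4)) + 39*(-45) = (-4 - 1) - 1755 = -5 - 1755 = -1760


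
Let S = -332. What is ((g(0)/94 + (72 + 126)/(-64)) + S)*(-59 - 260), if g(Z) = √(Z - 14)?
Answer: 3420637/32 - 319*I*√14/94 ≈ 1.0689e+5 - 12.698*I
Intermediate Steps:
g(Z) = √(-14 + Z)
((g(0)/94 + (72 + 126)/(-64)) + S)*(-59 - 260) = ((√(-14 + 0)/94 + (72 + 126)/(-64)) - 332)*(-59 - 260) = ((√(-14)*(1/94) + 198*(-1/64)) - 332)*(-319) = (((I*√14)*(1/94) - 99/32) - 332)*(-319) = ((I*√14/94 - 99/32) - 332)*(-319) = ((-99/32 + I*√14/94) - 332)*(-319) = (-10723/32 + I*√14/94)*(-319) = 3420637/32 - 319*I*√14/94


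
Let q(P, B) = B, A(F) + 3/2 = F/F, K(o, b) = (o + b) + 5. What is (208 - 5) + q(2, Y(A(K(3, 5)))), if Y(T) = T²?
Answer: 813/4 ≈ 203.25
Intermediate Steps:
K(o, b) = 5 + b + o (K(o, b) = (b + o) + 5 = 5 + b + o)
A(F) = -½ (A(F) = -3/2 + F/F = -3/2 + 1 = -½)
(208 - 5) + q(2, Y(A(K(3, 5)))) = (208 - 5) + (-½)² = 203 + ¼ = 813/4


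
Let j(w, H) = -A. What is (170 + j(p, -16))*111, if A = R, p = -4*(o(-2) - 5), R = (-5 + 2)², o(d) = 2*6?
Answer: 17871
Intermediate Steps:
o(d) = 12
R = 9 (R = (-3)² = 9)
p = -28 (p = -4*(12 - 5) = -4*7 = -28)
A = 9
j(w, H) = -9 (j(w, H) = -1*9 = -9)
(170 + j(p, -16))*111 = (170 - 9)*111 = 161*111 = 17871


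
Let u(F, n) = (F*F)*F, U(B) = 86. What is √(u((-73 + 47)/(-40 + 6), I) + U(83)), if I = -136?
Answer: √7220155/289 ≈ 9.2977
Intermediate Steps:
u(F, n) = F³ (u(F, n) = F²*F = F³)
√(u((-73 + 47)/(-40 + 6), I) + U(83)) = √(((-73 + 47)/(-40 + 6))³ + 86) = √((-26/(-34))³ + 86) = √((-26*(-1/34))³ + 86) = √((13/17)³ + 86) = √(2197/4913 + 86) = √(424715/4913) = √7220155/289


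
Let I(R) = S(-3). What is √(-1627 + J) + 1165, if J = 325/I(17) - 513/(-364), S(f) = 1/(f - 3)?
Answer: 1165 + I*√118437865/182 ≈ 1165.0 + 59.796*I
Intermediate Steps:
S(f) = 1/(-3 + f)
I(R) = -⅙ (I(R) = 1/(-3 - 3) = 1/(-6) = -⅙)
J = -709287/364 (J = 325/(-⅙) - 513/(-364) = 325*(-6) - 513*(-1/364) = -1950 + 513/364 = -709287/364 ≈ -1948.6)
√(-1627 + J) + 1165 = √(-1627 - 709287/364) + 1165 = √(-1301515/364) + 1165 = I*√118437865/182 + 1165 = 1165 + I*√118437865/182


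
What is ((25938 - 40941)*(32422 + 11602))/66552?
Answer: -27520503/2773 ≈ -9924.5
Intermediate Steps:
((25938 - 40941)*(32422 + 11602))/66552 = -15003*44024*(1/66552) = -660492072*1/66552 = -27520503/2773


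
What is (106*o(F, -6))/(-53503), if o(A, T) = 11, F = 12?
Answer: -1166/53503 ≈ -0.021793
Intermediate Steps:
(106*o(F, -6))/(-53503) = (106*11)/(-53503) = 1166*(-1/53503) = -1166/53503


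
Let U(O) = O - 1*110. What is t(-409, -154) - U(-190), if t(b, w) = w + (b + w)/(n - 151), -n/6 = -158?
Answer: 115799/797 ≈ 145.29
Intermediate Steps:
n = 948 (n = -6*(-158) = 948)
t(b, w) = b/797 + 798*w/797 (t(b, w) = w + (b + w)/(948 - 151) = w + (b + w)/797 = w + (b + w)*(1/797) = w + (b/797 + w/797) = b/797 + 798*w/797)
U(O) = -110 + O (U(O) = O - 110 = -110 + O)
t(-409, -154) - U(-190) = ((1/797)*(-409) + (798/797)*(-154)) - (-110 - 190) = (-409/797 - 122892/797) - 1*(-300) = -123301/797 + 300 = 115799/797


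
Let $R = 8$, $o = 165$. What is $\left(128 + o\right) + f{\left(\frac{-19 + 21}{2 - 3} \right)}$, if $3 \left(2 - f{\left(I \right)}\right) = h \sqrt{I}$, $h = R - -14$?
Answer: $295 - \frac{22 i \sqrt{2}}{3} \approx 295.0 - 10.371 i$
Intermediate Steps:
$h = 22$ ($h = 8 - -14 = 8 + 14 = 22$)
$f{\left(I \right)} = 2 - \frac{22 \sqrt{I}}{3}$
$\left(128 + o\right) + f{\left(\frac{-19 + 21}{2 - 3} \right)} = \left(128 + 165\right) + \left(2 - \frac{22 \sqrt{\frac{-19 + 21}{2 - 3}}}{3}\right) = 293 + \left(2 - \frac{22 \sqrt{\frac{2}{-1}}}{3}\right) = 293 + \left(2 - \frac{22 \sqrt{2 \left(-1\right)}}{3}\right) = 293 + \left(2 - \frac{22 \sqrt{-2}}{3}\right) = 293 + \left(2 - \frac{22 i \sqrt{2}}{3}\right) = 295 - \frac{22 i \sqrt{2}}{3}$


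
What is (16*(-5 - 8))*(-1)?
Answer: 208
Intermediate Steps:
(16*(-5 - 8))*(-1) = (16*(-13))*(-1) = -208*(-1) = 208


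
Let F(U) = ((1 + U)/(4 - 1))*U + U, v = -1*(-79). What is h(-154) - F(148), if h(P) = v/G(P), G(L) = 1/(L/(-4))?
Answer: -26743/6 ≈ -4457.2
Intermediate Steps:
G(L) = -4/L (G(L) = 1/(L*(-¼)) = 1/(-L/4) = -4/L)
v = 79
F(U) = U + U*(⅓ + U/3) (F(U) = ((1 + U)/3)*U + U = ((1 + U)*(⅓))*U + U = (⅓ + U/3)*U + U = U*(⅓ + U/3) + U = U + U*(⅓ + U/3))
h(P) = -79*P/4 (h(P) = 79/((-4/P)) = 79*(-P/4) = -79*P/4)
h(-154) - F(148) = -79/4*(-154) - 148*(4 + 148)/3 = 6083/2 - 148*152/3 = 6083/2 - 1*22496/3 = 6083/2 - 22496/3 = -26743/6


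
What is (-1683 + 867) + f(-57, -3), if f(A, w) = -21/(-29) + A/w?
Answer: -23092/29 ≈ -796.28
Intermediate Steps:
f(A, w) = 21/29 + A/w (f(A, w) = -21*(-1/29) + A/w = 21/29 + A/w)
(-1683 + 867) + f(-57, -3) = (-1683 + 867) + (21/29 - 57/(-3)) = -816 + (21/29 - 57*(-⅓)) = -816 + (21/29 + 19) = -816 + 572/29 = -23092/29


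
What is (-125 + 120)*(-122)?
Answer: 610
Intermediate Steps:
(-125 + 120)*(-122) = -5*(-122) = 610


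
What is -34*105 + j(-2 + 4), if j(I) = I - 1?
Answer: -3569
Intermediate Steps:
j(I) = -1 + I
-34*105 + j(-2 + 4) = -34*105 + (-1 + (-2 + 4)) = -3570 + (-1 + 2) = -3570 + 1 = -3569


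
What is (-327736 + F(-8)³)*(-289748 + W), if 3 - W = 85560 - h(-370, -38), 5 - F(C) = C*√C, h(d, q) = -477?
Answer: 125996322562 + 2627467744*I*√2 ≈ 1.26e+11 + 3.7158e+9*I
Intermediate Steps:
F(C) = 5 - C^(3/2) (F(C) = 5 - C*√C = 5 - C^(3/2))
W = -86034 (W = 3 - (85560 - 1*(-477)) = 3 - (85560 + 477) = 3 - 1*86037 = 3 - 86037 = -86034)
(-327736 + F(-8)³)*(-289748 + W) = (-327736 + (5 - (-8)^(3/2))³)*(-289748 - 86034) = (-327736 + (5 - (-16)*I*√2)³)*(-375782) = (-327736 + (5 + 16*I*√2)³)*(-375782) = 123157289552 - 375782*(5 + 16*I*√2)³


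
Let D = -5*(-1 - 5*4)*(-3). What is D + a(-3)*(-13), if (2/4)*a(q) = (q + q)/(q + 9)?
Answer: -289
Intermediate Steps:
D = -315 (D = -5*(-1 - 20)*(-3) = -5*(-21)*(-3) = 105*(-3) = -315)
a(q) = 4*q/(9 + q) (a(q) = 2*((q + q)/(q + 9)) = 2*((2*q)/(9 + q)) = 2*(2*q/(9 + q)) = 4*q/(9 + q))
D + a(-3)*(-13) = -315 + (4*(-3)/(9 - 3))*(-13) = -315 + (4*(-3)/6)*(-13) = -315 + (4*(-3)*(⅙))*(-13) = -315 - 2*(-13) = -315 + 26 = -289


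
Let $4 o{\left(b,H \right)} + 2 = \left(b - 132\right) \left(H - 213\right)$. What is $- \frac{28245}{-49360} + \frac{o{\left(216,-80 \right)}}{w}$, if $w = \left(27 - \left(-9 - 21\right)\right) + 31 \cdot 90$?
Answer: $- \frac{44664649}{28105584} \approx -1.5892$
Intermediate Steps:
$o{\left(b,H \right)} = - \frac{1}{2} + \frac{\left(-213 + H\right) \left(-132 + b\right)}{4}$ ($o{\left(b,H \right)} = - \frac{1}{2} + \frac{\left(b - 132\right) \left(H - 213\right)}{4} = - \frac{1}{2} + \frac{\left(-132 + b\right) \left(-213 + H\right)}{4} = - \frac{1}{2} + \frac{\left(-213 + H\right) \left(-132 + b\right)}{4}$)
$w = 2847$ ($w = \left(27 - \left(-9 - 21\right)\right) + 2790 = \left(27 - -30\right) + 2790 = \left(27 + 30\right) + 2790 = 57 + 2790 = 2847$)
$- \frac{28245}{-49360} + \frac{o{\left(216,-80 \right)}}{w} = - \frac{28245}{-49360} + \frac{\frac{14057}{2} - -2640 - 11502 + \frac{1}{4} \left(-80\right) 216}{2847} = \left(-28245\right) \left(- \frac{1}{49360}\right) + \left(\frac{14057}{2} + 2640 - 11502 - 4320\right) \frac{1}{2847} = \frac{5649}{9872} - \frac{12307}{5694} = - \frac{44664649}{28105584}$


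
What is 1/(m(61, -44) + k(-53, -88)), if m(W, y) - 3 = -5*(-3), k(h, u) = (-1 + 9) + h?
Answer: -1/27 ≈ -0.037037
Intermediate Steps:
k(h, u) = 8 + h
m(W, y) = 18 (m(W, y) = 3 - 5*(-3) = 3 + 15 = 18)
1/(m(61, -44) + k(-53, -88)) = 1/(18 + (8 - 53)) = 1/(18 - 45) = 1/(-27) = -1/27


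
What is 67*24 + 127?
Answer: 1735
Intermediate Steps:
67*24 + 127 = 1608 + 127 = 1735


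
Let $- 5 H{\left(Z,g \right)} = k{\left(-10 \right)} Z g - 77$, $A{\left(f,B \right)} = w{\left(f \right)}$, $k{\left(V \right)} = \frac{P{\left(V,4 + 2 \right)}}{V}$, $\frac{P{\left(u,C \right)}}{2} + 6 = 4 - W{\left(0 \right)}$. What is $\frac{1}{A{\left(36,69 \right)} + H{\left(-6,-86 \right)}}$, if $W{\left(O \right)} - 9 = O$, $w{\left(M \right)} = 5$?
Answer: $- \frac{25}{5166} \approx -0.0048393$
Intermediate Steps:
$W{\left(O \right)} = 9 + O$
$P{\left(u,C \right)} = -22$ ($P{\left(u,C \right)} = -12 + 2 \left(4 - \left(9 + 0\right)\right) = -12 + 2 \left(4 - 9\right) = -12 + 2 \left(-5\right) = -12 - 10 = -22$)
$k{\left(V \right)} = - \frac{22}{V}$
$A{\left(f,B \right)} = 5$
$H{\left(Z,g \right)} = \frac{77}{5} - \frac{11 Z g}{25}$ ($H{\left(Z,g \right)} = - \frac{- \frac{22}{-10} Z g - 77}{5} = - \frac{\left(-22\right) \left(- \frac{1}{10}\right) Z g - 77}{5} = - \frac{\frac{11 Z}{5} g - 77}{5} = - \frac{\frac{11 Z g}{5} - 77}{5} = - \frac{-77 + \frac{11 Z g}{5}}{5} = \frac{77}{5} - \frac{11 Z g}{25}$)
$\frac{1}{A{\left(36,69 \right)} + H{\left(-6,-86 \right)}} = \frac{1}{5 + \left(\frac{77}{5} - \left(- \frac{66}{25}\right) \left(-86\right)\right)} = \frac{1}{5 + \left(\frac{77}{5} - \frac{5676}{25}\right)} = \frac{1}{5 - \frac{5291}{25}} = \frac{1}{- \frac{5166}{25}} = - \frac{25}{5166}$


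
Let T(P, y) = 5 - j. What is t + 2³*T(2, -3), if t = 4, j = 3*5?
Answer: -76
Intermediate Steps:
j = 15
T(P, y) = -10 (T(P, y) = 5 - 1*15 = 5 - 15 = -10)
t + 2³*T(2, -3) = 4 + 2³*(-10) = 4 + 8*(-10) = 4 - 80 = -76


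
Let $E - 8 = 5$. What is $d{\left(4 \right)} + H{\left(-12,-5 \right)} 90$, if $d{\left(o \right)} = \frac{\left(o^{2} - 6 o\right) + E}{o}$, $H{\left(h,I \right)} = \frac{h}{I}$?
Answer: $\frac{869}{4} \approx 217.25$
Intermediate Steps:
$E = 13$ ($E = 8 + 5 = 13$)
$d{\left(o \right)} = \frac{13 + o^{2} - 6 o}{o}$ ($d{\left(o \right)} = \frac{\left(o^{2} - 6 o\right) + 13}{o} = \frac{13 + o^{2} - 6 o}{o}$)
$d{\left(4 \right)} + H{\left(-12,-5 \right)} 90 = \left(-6 + 4 + \frac{13}{4}\right) + - \frac{12}{-5} \cdot 90 = \left(-6 + 4 + 13 \cdot \frac{1}{4}\right) + \left(-12\right) \left(- \frac{1}{5}\right) 90 = \left(-6 + 4 + \frac{13}{4}\right) + \frac{12}{5} \cdot 90 = \frac{5}{4} + 216 = \frac{869}{4}$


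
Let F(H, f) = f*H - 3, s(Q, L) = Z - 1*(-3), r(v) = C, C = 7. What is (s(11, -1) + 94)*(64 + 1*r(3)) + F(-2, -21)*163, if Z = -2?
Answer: 13102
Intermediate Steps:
r(v) = 7
s(Q, L) = 1 (s(Q, L) = -2 - 1*(-3) = -2 + 3 = 1)
F(H, f) = -3 + H*f (F(H, f) = H*f - 3 = -3 + H*f)
(s(11, -1) + 94)*(64 + 1*r(3)) + F(-2, -21)*163 = (1 + 94)*(64 + 1*7) + (-3 - 2*(-21))*163 = 95*(64 + 7) + (-3 + 42)*163 = 95*71 + 39*163 = 6745 + 6357 = 13102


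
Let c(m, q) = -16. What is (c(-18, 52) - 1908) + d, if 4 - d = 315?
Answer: -2235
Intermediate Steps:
d = -311 (d = 4 - 1*315 = 4 - 315 = -311)
(c(-18, 52) - 1908) + d = (-16 - 1908) - 311 = -1924 - 311 = -2235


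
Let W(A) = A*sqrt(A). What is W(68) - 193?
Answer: -193 + 136*sqrt(17) ≈ 367.74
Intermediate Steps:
W(A) = A**(3/2)
W(68) - 193 = 68**(3/2) - 193 = 136*sqrt(17) - 193 = -193 + 136*sqrt(17)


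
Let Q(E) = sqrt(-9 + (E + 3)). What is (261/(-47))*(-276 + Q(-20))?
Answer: 72036/47 - 261*I*sqrt(26)/47 ≈ 1532.7 - 28.316*I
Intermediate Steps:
Q(E) = sqrt(-6 + E) (Q(E) = sqrt(-9 + (3 + E)) = sqrt(-6 + E))
(261/(-47))*(-276 + Q(-20)) = (261/(-47))*(-276 + sqrt(-6 - 20)) = (261*(-1/47))*(-276 + sqrt(-26)) = -261*(-276 + I*sqrt(26))/47 = 72036/47 - 261*I*sqrt(26)/47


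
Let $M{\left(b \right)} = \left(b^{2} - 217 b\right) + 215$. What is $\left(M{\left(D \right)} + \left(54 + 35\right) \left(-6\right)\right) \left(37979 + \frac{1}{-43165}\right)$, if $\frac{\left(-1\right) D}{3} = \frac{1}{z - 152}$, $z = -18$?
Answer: $- \frac{7647434982167687}{623734250} \approx -1.2261 \cdot 10^{7}$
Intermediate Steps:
$D = \frac{3}{170}$ ($D = - \frac{3}{-18 - 152} = - \frac{3}{-170} = \left(-3\right) \left(- \frac{1}{170}\right) = \frac{3}{170} \approx 0.017647$)
$M{\left(b \right)} = 215 + b^{2} - 217 b$
$\left(M{\left(D \right)} + \left(54 + 35\right) \left(-6\right)\right) \left(37979 + \frac{1}{-43165}\right) = \left(\left(215 + \left(\frac{3}{170}\right)^{2} - \frac{651}{170}\right) + \left(54 + 35\right) \left(-6\right)\right) \left(37979 + \frac{1}{-43165}\right) = \left(\left(215 + \frac{9}{28900} - \frac{651}{170}\right) + 89 \left(-6\right)\right) \left(37979 - \frac{1}{43165}\right) = \left(\frac{6102839}{28900} - 534\right) \frac{1639363534}{43165} = \left(- \frac{9329761}{28900}\right) \frac{1639363534}{43165} = - \frac{7647434982167687}{623734250}$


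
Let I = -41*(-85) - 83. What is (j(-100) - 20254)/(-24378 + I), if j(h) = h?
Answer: 10177/10488 ≈ 0.97035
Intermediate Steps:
I = 3402 (I = 3485 - 83 = 3402)
(j(-100) - 20254)/(-24378 + I) = (-100 - 20254)/(-24378 + 3402) = -20354/(-20976) = -20354*(-1/20976) = 10177/10488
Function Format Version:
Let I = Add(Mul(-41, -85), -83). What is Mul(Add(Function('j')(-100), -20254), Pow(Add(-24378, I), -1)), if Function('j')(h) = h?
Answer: Rational(10177, 10488) ≈ 0.97035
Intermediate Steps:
I = 3402 (I = Add(3485, -83) = 3402)
Mul(Add(Function('j')(-100), -20254), Pow(Add(-24378, I), -1)) = Mul(Add(-100, -20254), Pow(Add(-24378, 3402), -1)) = Mul(-20354, Pow(-20976, -1)) = Mul(-20354, Rational(-1, 20976)) = Rational(10177, 10488)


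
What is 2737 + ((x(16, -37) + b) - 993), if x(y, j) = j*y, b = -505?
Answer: 647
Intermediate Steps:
2737 + ((x(16, -37) + b) - 993) = 2737 + ((-37*16 - 505) - 993) = 2737 + ((-592 - 505) - 993) = 2737 + (-1097 - 993) = 2737 - 2090 = 647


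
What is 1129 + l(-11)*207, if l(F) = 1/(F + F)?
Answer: 24631/22 ≈ 1119.6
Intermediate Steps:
l(F) = 1/(2*F)
1129 + l(-11)*207 = 1129 + ((½)/(-11))*207 = 1129 + ((½)*(-1/11))*207 = 1129 - 1/22*207 = 1129 - 207/22 = 24631/22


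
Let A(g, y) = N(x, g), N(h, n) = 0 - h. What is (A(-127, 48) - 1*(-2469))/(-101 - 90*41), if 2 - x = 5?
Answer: -2472/3791 ≈ -0.65207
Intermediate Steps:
x = -3 (x = 2 - 1*5 = 2 - 5 = -3)
N(h, n) = -h
A(g, y) = 3 (A(g, y) = -1*(-3) = 3)
(A(-127, 48) - 1*(-2469))/(-101 - 90*41) = (3 - 1*(-2469))/(-101 - 90*41) = (3 + 2469)/(-101 - 3690) = 2472/(-3791) = 2472*(-1/3791) = -2472/3791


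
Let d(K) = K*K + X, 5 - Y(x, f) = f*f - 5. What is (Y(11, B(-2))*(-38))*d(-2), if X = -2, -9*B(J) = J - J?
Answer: -760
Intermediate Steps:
B(J) = 0 (B(J) = -(J - J)/9 = -1/9*0 = 0)
Y(x, f) = 10 - f**2 (Y(x, f) = 5 - (f*f - 5) = 5 - (f**2 - 5) = 5 - (-5 + f**2) = 5 + (5 - f**2) = 10 - f**2)
d(K) = -2 + K**2 (d(K) = K*K - 2 = K**2 - 2 = -2 + K**2)
(Y(11, B(-2))*(-38))*d(-2) = ((10 - 1*0**2)*(-38))*(-2 + (-2)**2) = ((10 - 1*0)*(-38))*(-2 + 4) = ((10 + 0)*(-38))*2 = (10*(-38))*2 = -380*2 = -760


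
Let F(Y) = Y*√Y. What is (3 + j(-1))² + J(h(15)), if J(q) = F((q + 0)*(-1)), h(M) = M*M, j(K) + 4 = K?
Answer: 4 - 3375*I ≈ 4.0 - 3375.0*I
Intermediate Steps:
j(K) = -4 + K
F(Y) = Y^(3/2)
h(M) = M²
J(q) = (-q)^(3/2) (J(q) = ((q + 0)*(-1))^(3/2) = (q*(-1))^(3/2) = (-q)^(3/2))
(3 + j(-1))² + J(h(15)) = (3 + (-4 - 1))² + (-1*15²)^(3/2) = (3 - 5)² + (-1*225)^(3/2) = (-2)² + (-225)^(3/2) = 4 - 3375*I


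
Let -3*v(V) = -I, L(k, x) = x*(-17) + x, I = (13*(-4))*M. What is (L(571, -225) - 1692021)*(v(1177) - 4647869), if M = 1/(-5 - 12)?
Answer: 133408484356469/17 ≈ 7.8476e+12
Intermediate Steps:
M = -1/17 (M = 1/(-17) = -1/17 ≈ -0.058824)
I = 52/17 (I = (13*(-4))*(-1/17) = -52*(-1/17) = 52/17 ≈ 3.0588)
L(k, x) = -16*x (L(k, x) = -17*x + x = -16*x)
v(V) = 52/51 (v(V) = -(-1)*52/(3*17) = -⅓*(-52/17) = 52/51)
(L(571, -225) - 1692021)*(v(1177) - 4647869) = (-16*(-225) - 1692021)*(52/51 - 4647869) = (3600 - 1692021)*(-237041267/51) = -1688421*(-237041267/51) = 133408484356469/17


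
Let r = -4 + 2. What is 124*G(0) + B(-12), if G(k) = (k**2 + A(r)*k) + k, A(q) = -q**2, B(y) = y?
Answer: -12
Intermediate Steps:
r = -2
G(k) = k**2 - 3*k (G(k) = (k**2 + (-1*(-2)**2)*k) + k = (k**2 + (-1*4)*k) + k = (k**2 - 4*k) + k = k**2 - 3*k)
124*G(0) + B(-12) = 124*(0*(-3 + 0)) - 12 = 124*(0*(-3)) - 12 = 124*0 - 12 = 0 - 12 = -12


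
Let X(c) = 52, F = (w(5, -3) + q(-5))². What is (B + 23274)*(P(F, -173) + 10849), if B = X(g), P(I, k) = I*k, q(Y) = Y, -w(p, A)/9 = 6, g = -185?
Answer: -13794156664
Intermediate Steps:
w(p, A) = -54 (w(p, A) = -9*6 = -54)
F = 3481 (F = (-54 - 5)² = (-59)² = 3481)
B = 52
(B + 23274)*(P(F, -173) + 10849) = (52 + 23274)*(3481*(-173) + 10849) = 23326*(-602213 + 10849) = 23326*(-591364) = -13794156664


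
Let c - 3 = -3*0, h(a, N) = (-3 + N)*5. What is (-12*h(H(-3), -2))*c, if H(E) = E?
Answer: 900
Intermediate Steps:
h(a, N) = -15 + 5*N
c = 3 (c = 3 - 3*0 = 3 + 0 = 3)
(-12*h(H(-3), -2))*c = -12*(-15 + 5*(-2))*3 = -12*(-15 - 10)*3 = -12*(-25)*3 = 300*3 = 900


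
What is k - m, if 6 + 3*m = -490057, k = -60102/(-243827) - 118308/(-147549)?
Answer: 5876943456795197/35976430023 ≈ 1.6336e+5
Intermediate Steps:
k = 12571558238/11992143341 (k = -60102*(-1/243827) - 118308*(-1/147549) = 60102/243827 + 39436/49183 = 12571558238/11992143341 ≈ 1.0483)
m = -490063/3 (m = -2 + (⅓)*(-490057) = -2 - 490057/3 = -490063/3 ≈ -1.6335e+5)
k - m = 12571558238/11992143341 - 1*(-490063/3) = 12571558238/11992143341 + 490063/3 = 5876943456795197/35976430023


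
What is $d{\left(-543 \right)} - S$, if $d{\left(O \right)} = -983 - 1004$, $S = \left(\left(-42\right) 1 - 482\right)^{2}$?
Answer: $-276563$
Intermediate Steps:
$S = 274576$ ($S = \left(-42 - 482\right)^{2} = \left(-524\right)^{2} = 274576$)
$d{\left(O \right)} = -1987$
$d{\left(-543 \right)} - S = -1987 - 274576 = -276563$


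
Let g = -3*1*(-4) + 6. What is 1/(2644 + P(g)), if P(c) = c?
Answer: 1/2662 ≈ 0.00037566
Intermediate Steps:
g = 18 (g = -3*(-4) + 6 = 12 + 6 = 18)
1/(2644 + P(g)) = 1/(2644 + 18) = 1/2662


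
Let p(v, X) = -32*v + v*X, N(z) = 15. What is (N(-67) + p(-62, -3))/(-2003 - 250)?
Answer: -2185/2253 ≈ -0.96982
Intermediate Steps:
p(v, X) = -32*v + X*v
(N(-67) + p(-62, -3))/(-2003 - 250) = (15 - 62*(-32 - 3))/(-2003 - 250) = (15 - 62*(-35))/(-2253) = (15 + 2170)*(-1/2253) = 2185*(-1/2253) = -2185/2253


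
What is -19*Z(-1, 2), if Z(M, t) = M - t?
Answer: 57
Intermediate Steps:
-19*Z(-1, 2) = -19*(-1 - 1*2) = -19*(-1 - 2) = -19*(-3) = 57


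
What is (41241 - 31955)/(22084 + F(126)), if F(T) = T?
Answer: 4643/11105 ≈ 0.41810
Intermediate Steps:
(41241 - 31955)/(22084 + F(126)) = (41241 - 31955)/(22084 + 126) = 9286/22210 = 9286*(1/22210) = 4643/11105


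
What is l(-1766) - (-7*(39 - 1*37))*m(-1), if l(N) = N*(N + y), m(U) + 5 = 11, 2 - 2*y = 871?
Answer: 3886167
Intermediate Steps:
y = -869/2 (y = 1 - ½*871 = 1 - 871/2 = -869/2 ≈ -434.50)
m(U) = 6 (m(U) = -5 + 11 = 6)
l(N) = N*(-869/2 + N) (l(N) = N*(N - 869/2) = N*(-869/2 + N))
l(-1766) - (-7*(39 - 1*37))*m(-1) = (½)*(-1766)*(-869 + 2*(-1766)) - (-7*(39 - 1*37))*6 = (½)*(-1766)*(-869 - 3532) - (-7*(39 - 37))*6 = (½)*(-1766)*(-4401) - (-7*2)*6 = 3886083 - (-14)*6 = 3886083 - 1*(-84) = 3886083 + 84 = 3886167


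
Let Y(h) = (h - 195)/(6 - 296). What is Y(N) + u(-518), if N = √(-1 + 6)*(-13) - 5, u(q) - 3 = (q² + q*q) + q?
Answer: 15547877/29 + 13*√5/290 ≈ 5.3613e+5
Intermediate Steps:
u(q) = 3 + q + 2*q² (u(q) = 3 + ((q² + q*q) + q) = 3 + ((q² + q²) + q) = 3 + (2*q² + q) = 3 + (q + 2*q²) = 3 + q + 2*q²)
N = -5 - 13*√5 (N = √5*(-13) - 5 = -13*√5 - 5 = -5 - 13*√5 ≈ -34.069)
Y(h) = 39/58 - h/290 (Y(h) = (-195 + h)/(-290) = (-195 + h)*(-1/290) = 39/58 - h/290)
Y(N) + u(-518) = (39/58 - (-5 - 13*√5)/290) + (3 - 518 + 2*(-518)²) = (39/58 + (1/58 + 13*√5/290)) + (3 - 518 + 2*268324) = (20/29 + 13*√5/290) + (3 - 518 + 536648) = (20/29 + 13*√5/290) + 536133 = 15547877/29 + 13*√5/290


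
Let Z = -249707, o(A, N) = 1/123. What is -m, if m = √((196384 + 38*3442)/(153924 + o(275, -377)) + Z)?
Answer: -I*√89505551007758805743/18932653 ≈ -499.7*I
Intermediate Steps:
o(A, N) = 1/123
m = I*√89505551007758805743/18932653 (m = √((196384 + 38*3442)/(153924 + 1/123) - 249707) = √((196384 + 130796)/(18932653/123) - 249707) = √(327180*(123/18932653) - 249707) = √(40243140/18932653 - 249707) = √(-4727575739531/18932653) = I*√89505551007758805743/18932653 ≈ 499.7*I)
-m = -I*√89505551007758805743/18932653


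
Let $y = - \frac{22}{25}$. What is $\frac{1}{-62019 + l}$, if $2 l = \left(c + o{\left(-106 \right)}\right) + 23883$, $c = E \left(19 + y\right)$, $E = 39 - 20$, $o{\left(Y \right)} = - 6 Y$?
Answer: $- \frac{25}{1239684} \approx -2.0166 \cdot 10^{-5}$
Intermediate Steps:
$E = 19$
$y = - \frac{22}{25}$ ($y = \left(-22\right) \frac{1}{25} = - \frac{22}{25} \approx -0.88$)
$c = \frac{8607}{25}$ ($c = 19 \left(19 - \frac{22}{25}\right) = 19 \cdot \frac{453}{25} = \frac{8607}{25} \approx 344.28$)
$l = \frac{310791}{25}$ ($l = \frac{\left(\frac{8607}{25} - -636\right) + 23883}{2} = \frac{\left(\frac{8607}{25} + 636\right) + 23883}{2} = \frac{\frac{24507}{25} + 23883}{2} = \frac{1}{2} \cdot \frac{621582}{25} = \frac{310791}{25} \approx 12432.0$)
$\frac{1}{-62019 + l} = \frac{1}{-62019 + \frac{310791}{25}} = \frac{1}{- \frac{1239684}{25}} = - \frac{25}{1239684}$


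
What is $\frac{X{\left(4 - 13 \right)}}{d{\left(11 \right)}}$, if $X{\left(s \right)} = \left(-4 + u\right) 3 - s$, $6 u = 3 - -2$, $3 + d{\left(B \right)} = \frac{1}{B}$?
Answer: $\frac{11}{64} \approx 0.17188$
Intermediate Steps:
$d{\left(B \right)} = -3 + \frac{1}{B}$
$u = \frac{5}{6}$ ($u = \frac{3 - -2}{6} = \frac{3 + 2}{6} = \frac{1}{6} \cdot 5 = \frac{5}{6} \approx 0.83333$)
$X{\left(s \right)} = - \frac{19}{2} - s$ ($X{\left(s \right)} = \left(-4 + \frac{5}{6}\right) 3 - s = \left(- \frac{19}{6}\right) 3 - s = - \frac{19}{2} - s$)
$\frac{X{\left(4 - 13 \right)}}{d{\left(11 \right)}} = \frac{- \frac{19}{2} - \left(4 - 13\right)}{-3 + \frac{1}{11}} = \frac{- \frac{19}{2} - -9}{-3 + \frac{1}{11}} = \frac{- \frac{19}{2} + 9}{- \frac{32}{11}} = \left(- \frac{1}{2}\right) \left(- \frac{11}{32}\right) = \frac{11}{64}$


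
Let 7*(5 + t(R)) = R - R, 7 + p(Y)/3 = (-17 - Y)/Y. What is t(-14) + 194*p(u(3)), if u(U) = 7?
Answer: -42521/7 ≈ -6074.4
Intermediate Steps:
p(Y) = -21 + 3*(-17 - Y)/Y (p(Y) = -21 + 3*((-17 - Y)/Y) = -21 + 3*(-17 - Y)/Y)
t(R) = -5 (t(R) = -5 + (R - R)/7 = -5 + (⅐)*0 = -5 + 0 = -5)
t(-14) + 194*p(u(3)) = -5 + 194*(-24 - 51/7) = -5 + 194*(-219/7) = -5 - 42486/7 = -42521/7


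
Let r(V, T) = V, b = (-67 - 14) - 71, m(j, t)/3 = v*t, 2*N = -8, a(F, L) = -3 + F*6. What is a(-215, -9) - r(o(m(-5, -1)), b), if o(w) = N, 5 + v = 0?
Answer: -1289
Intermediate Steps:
v = -5 (v = -5 + 0 = -5)
a(F, L) = -3 + 6*F
N = -4 (N = (½)*(-8) = -4)
m(j, t) = -15*t (m(j, t) = 3*(-5*t) = -15*t)
b = -152 (b = -81 - 71 = -152)
o(w) = -4
a(-215, -9) - r(o(m(-5, -1)), b) = (-3 + 6*(-215)) - 1*(-4) = (-3 - 1290) + 4 = -1293 + 4 = -1289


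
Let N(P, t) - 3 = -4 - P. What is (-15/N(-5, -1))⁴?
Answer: 50625/256 ≈ 197.75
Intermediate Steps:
N(P, t) = -1 - P (N(P, t) = 3 + (-4 - P) = -1 - P)
(-15/N(-5, -1))⁴ = (-15/(-1 - 1*(-5)))⁴ = (-15/(-1 + 5))⁴ = (-15/4)⁴ = 50625/256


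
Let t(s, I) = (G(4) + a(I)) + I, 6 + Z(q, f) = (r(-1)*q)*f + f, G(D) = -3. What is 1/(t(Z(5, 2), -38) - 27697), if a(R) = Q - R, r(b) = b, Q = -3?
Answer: -1/27703 ≈ -3.6097e-5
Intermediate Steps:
a(R) = -3 - R
Z(q, f) = -6 + f - f*q (Z(q, f) = -6 + ((-q)*f + f) = -6 + (-f*q + f) = -6 + (f - f*q) = -6 + f - f*q)
t(s, I) = -6 (t(s, I) = (-3 + (-3 - I)) + I = (-6 - I) + I = -6)
1/(t(Z(5, 2), -38) - 27697) = 1/(-6 - 27697) = 1/(-27703) = -1/27703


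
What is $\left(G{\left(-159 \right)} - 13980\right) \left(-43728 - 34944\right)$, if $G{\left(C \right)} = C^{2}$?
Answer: $-889072272$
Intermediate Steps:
$\left(G{\left(-159 \right)} - 13980\right) \left(-43728 - 34944\right) = \left(\left(-159\right)^{2} - 13980\right) \left(-43728 - 34944\right) = \left(25281 - 13980\right) \left(-78672\right) = 11301 \left(-78672\right) = -889072272$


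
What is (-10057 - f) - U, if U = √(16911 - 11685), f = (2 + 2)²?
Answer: -10073 - √5226 ≈ -10145.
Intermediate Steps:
f = 16 (f = 4² = 16)
U = √5226 ≈ 72.291
(-10057 - f) - U = (-10057 - 1*16) - √5226 = (-10057 - 16) - √5226 = -10073 - √5226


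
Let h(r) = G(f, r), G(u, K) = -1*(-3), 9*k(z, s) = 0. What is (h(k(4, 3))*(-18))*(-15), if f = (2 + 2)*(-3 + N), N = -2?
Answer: 810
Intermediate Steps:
k(z, s) = 0 (k(z, s) = (1/9)*0 = 0)
f = -20 (f = (2 + 2)*(-3 - 2) = 4*(-5) = -20)
G(u, K) = 3
h(r) = 3
(h(k(4, 3))*(-18))*(-15) = (3*(-18))*(-15) = -54*(-15) = 810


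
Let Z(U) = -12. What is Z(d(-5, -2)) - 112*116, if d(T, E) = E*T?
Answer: -13004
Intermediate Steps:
Z(d(-5, -2)) - 112*116 = -12 - 112*116 = -12 - 12992 = -13004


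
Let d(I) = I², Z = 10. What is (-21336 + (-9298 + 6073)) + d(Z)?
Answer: -24461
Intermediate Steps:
(-21336 + (-9298 + 6073)) + d(Z) = (-21336 + (-9298 + 6073)) + 10² = (-21336 - 3225) + 100 = -24561 + 100 = -24461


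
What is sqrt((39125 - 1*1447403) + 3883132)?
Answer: sqrt(2474854) ≈ 1573.2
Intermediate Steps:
sqrt((39125 - 1*1447403) + 3883132) = sqrt((39125 - 1447403) + 3883132) = sqrt(-1408278 + 3883132) = sqrt(2474854)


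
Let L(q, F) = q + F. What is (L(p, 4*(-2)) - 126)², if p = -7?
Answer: 19881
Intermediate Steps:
L(q, F) = F + q
(L(p, 4*(-2)) - 126)² = ((4*(-2) - 7) - 126)² = ((-8 - 7) - 126)² = (-15 - 126)² = (-141)² = 19881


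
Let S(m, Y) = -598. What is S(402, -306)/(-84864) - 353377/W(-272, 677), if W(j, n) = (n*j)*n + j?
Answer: 7391057/747994560 ≈ 0.0098812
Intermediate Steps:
W(j, n) = j + j*n**2 (W(j, n) = (j*n)*n + j = j*n**2 + j = j + j*n**2)
S(402, -306)/(-84864) - 353377/W(-272, 677) = -598/(-84864) - 353377*(-1/(272*(1 + 677**2))) = -598*(-1/84864) - 353377*(-1/(272*(1 + 458329))) = 23/3264 - 353377/((-272*458330)) = 23/3264 - 353377/(-124665760) = 23/3264 - 353377*(-1/124665760) = 23/3264 + 353377/124665760 = 7391057/747994560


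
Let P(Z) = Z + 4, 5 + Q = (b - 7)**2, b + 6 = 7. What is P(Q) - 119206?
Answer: -119171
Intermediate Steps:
b = 1 (b = -6 + 7 = 1)
Q = 31 (Q = -5 + (1 - 7)**2 = -5 + (-6)**2 = -5 + 36 = 31)
P(Z) = 4 + Z
P(Q) - 119206 = (4 + 31) - 119206 = 35 - 119206 = -119171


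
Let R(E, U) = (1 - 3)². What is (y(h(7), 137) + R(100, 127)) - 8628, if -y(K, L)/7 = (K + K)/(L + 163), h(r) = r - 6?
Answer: -1293607/150 ≈ -8624.0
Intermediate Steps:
h(r) = -6 + r
y(K, L) = -14*K/(163 + L) (y(K, L) = -7*(K + K)/(L + 163) = -7*2*K/(163 + L) = -14*K/(163 + L))
R(E, U) = 4 (R(E, U) = (-2)² = 4)
(y(h(7), 137) + R(100, 127)) - 8628 = (-14*(-6 + 7)/(163 + 137) + 4) - 8628 = (-14*1/300 + 4) - 8628 = (-14*1*1/300 + 4) - 8628 = (-7/150 + 4) - 8628 = 593/150 - 8628 = -1293607/150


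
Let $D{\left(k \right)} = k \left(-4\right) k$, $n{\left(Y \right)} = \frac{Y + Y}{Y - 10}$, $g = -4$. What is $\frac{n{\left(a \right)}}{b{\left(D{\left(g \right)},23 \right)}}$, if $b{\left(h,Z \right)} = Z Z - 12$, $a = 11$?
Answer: $\frac{2}{47} \approx 0.042553$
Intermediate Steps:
$n{\left(Y \right)} = \frac{2 Y}{-10 + Y}$
$D{\left(k \right)} = - 4 k^{2}$ ($D{\left(k \right)} = - 4 k k = - 4 k^{2}$)
$b{\left(h,Z \right)} = -12 + Z^{2}$ ($b{\left(h,Z \right)} = Z^{2} - 12 = -12 + Z^{2}$)
$\frac{n{\left(a \right)}}{b{\left(D{\left(g \right)},23 \right)}} = \frac{2 \cdot 11 \frac{1}{-10 + 11}}{-12 + 23^{2}} = \frac{2 \cdot 11 \cdot 1^{-1}}{-12 + 529} = \frac{2 \cdot 11 \cdot 1}{517} = 22 \cdot \frac{1}{517} = \frac{2}{47}$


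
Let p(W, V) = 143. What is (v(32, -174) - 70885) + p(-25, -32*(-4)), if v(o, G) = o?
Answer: -70710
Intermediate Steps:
(v(32, -174) - 70885) + p(-25, -32*(-4)) = (32 - 70885) + 143 = -70853 + 143 = -70710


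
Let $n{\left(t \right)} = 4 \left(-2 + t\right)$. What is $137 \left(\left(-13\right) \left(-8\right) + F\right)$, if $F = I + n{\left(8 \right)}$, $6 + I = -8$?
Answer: $15618$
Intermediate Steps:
$I = -14$ ($I = -6 - 8 = -14$)
$n{\left(t \right)} = -8 + 4 t$
$F = 10$ ($F = -14 + \left(-8 + 4 \cdot 8\right) = -14 + \left(-8 + 32\right) = -14 + 24 = 10$)
$137 \left(\left(-13\right) \left(-8\right) + F\right) = 137 \left(\left(-13\right) \left(-8\right) + 10\right) = 137 \left(104 + 10\right) = 137 \cdot 114 = 15618$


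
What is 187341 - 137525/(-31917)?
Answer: 5979500222/31917 ≈ 1.8735e+5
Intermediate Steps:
187341 - 137525/(-31917) = 187341 - 137525*(-1)/31917 = 187341 - 1*(-137525/31917) = 187341 + 137525/31917 = 5979500222/31917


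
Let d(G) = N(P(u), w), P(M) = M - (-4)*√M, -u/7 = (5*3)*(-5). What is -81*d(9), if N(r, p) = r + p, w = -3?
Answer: -42282 - 1620*√21 ≈ -49706.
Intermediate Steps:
u = 525 (u = -7*5*3*(-5) = -105*(-5) = -7*(-75) = 525)
P(M) = M + 4*√M
N(r, p) = p + r
d(G) = 522 + 20*√21 (d(G) = -3 + (525 + 4*√525) = -3 + (525 + 4*(5*√21)) = -3 + (525 + 20*√21) = 522 + 20*√21)
-81*d(9) = -81*(522 + 20*√21) = -42282 - 1620*√21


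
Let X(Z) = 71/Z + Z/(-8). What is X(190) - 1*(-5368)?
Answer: 2030957/380 ≈ 5344.6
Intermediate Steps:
X(Z) = 71/Z - Z/8 (X(Z) = 71/Z + Z*(-⅛) = 71/Z - Z/8)
X(190) - 1*(-5368) = (71/190 - ⅛*190) - 1*(-5368) = (71*(1/190) - 95/4) + 5368 = (71/190 - 95/4) + 5368 = -8883/380 + 5368 = 2030957/380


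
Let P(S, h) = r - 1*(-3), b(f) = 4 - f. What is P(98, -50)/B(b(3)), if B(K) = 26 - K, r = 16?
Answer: 19/25 ≈ 0.76000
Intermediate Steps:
P(S, h) = 19 (P(S, h) = 16 - 1*(-3) = 16 + 3 = 19)
P(98, -50)/B(b(3)) = 19/(26 - (4 - 1*3)) = 19/(26 - (4 - 3)) = 19/(26 - 1*1) = 19/(26 - 1) = 19/25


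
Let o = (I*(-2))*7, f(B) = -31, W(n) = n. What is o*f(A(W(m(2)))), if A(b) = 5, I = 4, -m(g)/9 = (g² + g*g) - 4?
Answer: 1736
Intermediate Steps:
m(g) = 36 - 18*g² (m(g) = -9*((g² + g*g) - 4) = -9*((g² + g²) - 4) = -9*(2*g² - 4) = -9*(-4 + 2*g²) = 36 - 18*g²)
o = -56 (o = (4*(-2))*7 = -8*7 = -56)
o*f(A(W(m(2)))) = -56*(-31) = 1736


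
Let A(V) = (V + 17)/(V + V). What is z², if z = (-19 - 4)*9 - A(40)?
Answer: 276124689/6400 ≈ 43145.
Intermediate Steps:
A(V) = (17 + V)/(2*V) (A(V) = (17 + V)/((2*V)) = (17 + V)*(1/(2*V)) = (17 + V)/(2*V))
z = -16617/80 (z = (-19 - 4)*9 - (17 + 40)/(2*40) = -23*9 - 57/(2*40) = -207 - 1*57/80 = -207 - 57/80 = -16617/80 ≈ -207.71)
z² = (-16617/80)² = 276124689/6400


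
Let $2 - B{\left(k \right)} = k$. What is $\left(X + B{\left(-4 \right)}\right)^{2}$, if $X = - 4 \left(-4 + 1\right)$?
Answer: $324$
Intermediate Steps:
$X = 12$ ($X = \left(-4\right) \left(-3\right) = 12$)
$B{\left(k \right)} = 2 - k$
$\left(X + B{\left(-4 \right)}\right)^{2} = \left(12 + \left(2 - -4\right)\right)^{2} = \left(12 + \left(2 + 4\right)\right)^{2} = \left(12 + 6\right)^{2} = 18^{2} = 324$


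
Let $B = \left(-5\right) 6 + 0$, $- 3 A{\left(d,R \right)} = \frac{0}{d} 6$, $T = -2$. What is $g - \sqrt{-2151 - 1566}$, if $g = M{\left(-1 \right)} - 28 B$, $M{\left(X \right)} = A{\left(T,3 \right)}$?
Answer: $840 - 3 i \sqrt{413} \approx 840.0 - 60.967 i$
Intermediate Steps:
$A{\left(d,R \right)} = 0$ ($A{\left(d,R \right)} = - \frac{\frac{0}{d} 6}{3} = - \frac{0 \cdot 6}{3} = \left(- \frac{1}{3}\right) 0 = 0$)
$M{\left(X \right)} = 0$
$B = -30$ ($B = -30 + 0 = -30$)
$g = 840$ ($g = 0 - -840 = 0 + 840 = 840$)
$g - \sqrt{-2151 - 1566} = 840 - \sqrt{-2151 - 1566} = 840 - \sqrt{-3717} = 840 - 3 i \sqrt{413}$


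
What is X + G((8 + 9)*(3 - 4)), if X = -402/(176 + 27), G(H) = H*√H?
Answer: -402/203 - 17*I*√17 ≈ -1.9803 - 70.093*I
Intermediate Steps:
G(H) = H^(3/2)
X = -402/203 ≈ -1.9803
X + G((8 + 9)*(3 - 4)) = -402/203 + ((8 + 9)*(3 - 4))^(3/2) = -402/203 + (17*(-1))^(3/2) = -402/203 + (-17)^(3/2) = -402/203 - 17*I*√17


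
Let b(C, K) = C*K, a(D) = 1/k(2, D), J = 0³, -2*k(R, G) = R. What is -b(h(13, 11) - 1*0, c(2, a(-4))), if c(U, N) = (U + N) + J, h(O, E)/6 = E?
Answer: -66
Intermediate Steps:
h(O, E) = 6*E
k(R, G) = -R/2
J = 0
a(D) = -1 (a(D) = 1/(-½*2) = 1/(-1) = -1)
c(U, N) = N + U (c(U, N) = (U + N) + 0 = (N + U) + 0 = N + U)
-b(h(13, 11) - 1*0, c(2, a(-4))) = -(6*11 - 1*0)*(-1 + 2) = -(66 + 0) = -66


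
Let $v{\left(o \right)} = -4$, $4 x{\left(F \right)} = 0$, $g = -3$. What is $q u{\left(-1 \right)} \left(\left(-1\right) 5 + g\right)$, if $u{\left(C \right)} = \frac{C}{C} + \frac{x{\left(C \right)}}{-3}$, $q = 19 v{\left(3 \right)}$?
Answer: $608$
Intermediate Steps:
$x{\left(F \right)} = 0$ ($x{\left(F \right)} = \frac{1}{4} \cdot 0 = 0$)
$q = -76$ ($q = 19 \left(-4\right) = -76$)
$u{\left(C \right)} = 1$ ($u{\left(C \right)} = \frac{C}{C} + \frac{0}{-3} = 1 + 0 \left(- \frac{1}{3}\right) = 1 + 0 = 1$)
$q u{\left(-1 \right)} \left(\left(-1\right) 5 + g\right) = - 76 \cdot 1 \left(\left(-1\right) 5 - 3\right) = - 76 \cdot 1 \left(-5 - 3\right) = - 76 \cdot 1 \left(-8\right) = \left(-76\right) \left(-8\right) = 608$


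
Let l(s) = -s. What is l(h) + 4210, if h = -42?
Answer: 4252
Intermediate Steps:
l(h) + 4210 = -1*(-42) + 4210 = 42 + 4210 = 4252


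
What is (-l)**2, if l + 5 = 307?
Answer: 91204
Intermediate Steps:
l = 302 (l = -5 + 307 = 302)
(-l)**2 = (-1*302)**2 = (-302)**2 = 91204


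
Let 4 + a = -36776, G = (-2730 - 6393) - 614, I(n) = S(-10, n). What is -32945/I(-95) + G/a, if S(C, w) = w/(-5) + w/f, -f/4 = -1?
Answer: 4847053403/698820 ≈ 6936.1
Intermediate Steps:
f = 4 (f = -4*(-1) = 4)
S(C, w) = w/20 (S(C, w) = w/(-5) + w/4 = w*(-⅕) + w*(¼) = -w/5 + w/4 = w/20)
I(n) = n/20
G = -9737 (G = -9123 - 614 = -9737)
a = -36780 (a = -4 - 36776 = -36780)
-32945/I(-95) + G/a = -32945/((1/20)*(-95)) - 9737/(-36780) = -32945/(-19/4) - 9737*(-1/36780) = -32945*(-4/19) + 9737/36780 = 131780/19 + 9737/36780 = 4847053403/698820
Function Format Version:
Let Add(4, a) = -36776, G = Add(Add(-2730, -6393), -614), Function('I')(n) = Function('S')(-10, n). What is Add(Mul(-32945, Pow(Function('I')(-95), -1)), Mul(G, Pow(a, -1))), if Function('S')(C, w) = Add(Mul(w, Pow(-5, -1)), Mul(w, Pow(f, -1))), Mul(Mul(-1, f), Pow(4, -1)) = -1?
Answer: Rational(4847053403, 698820) ≈ 6936.1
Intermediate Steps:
f = 4 (f = Mul(-4, -1) = 4)
Function('S')(C, w) = Mul(Rational(1, 20), w) (Function('S')(C, w) = Add(Mul(w, Pow(-5, -1)), Mul(w, Pow(4, -1))) = Add(Mul(w, Rational(-1, 5)), Mul(w, Rational(1, 4))) = Add(Mul(Rational(-1, 5), w), Mul(Rational(1, 4), w)) = Mul(Rational(1, 20), w))
Function('I')(n) = Mul(Rational(1, 20), n)
G = -9737 (G = Add(-9123, -614) = -9737)
a = -36780 (a = Add(-4, -36776) = -36780)
Add(Mul(-32945, Pow(Function('I')(-95), -1)), Mul(G, Pow(a, -1))) = Add(Mul(-32945, Pow(Mul(Rational(1, 20), -95), -1)), Mul(-9737, Pow(-36780, -1))) = Add(Mul(-32945, Pow(Rational(-19, 4), -1)), Mul(-9737, Rational(-1, 36780))) = Add(Mul(-32945, Rational(-4, 19)), Rational(9737, 36780)) = Add(Rational(131780, 19), Rational(9737, 36780)) = Rational(4847053403, 698820)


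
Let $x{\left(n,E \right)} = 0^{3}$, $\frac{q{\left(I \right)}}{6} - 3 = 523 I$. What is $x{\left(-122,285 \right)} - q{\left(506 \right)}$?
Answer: $-1587846$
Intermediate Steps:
$q{\left(I \right)} = 18 + 3138 I$ ($q{\left(I \right)} = 18 + 6 \cdot 523 I = 18 + 3138 I$)
$x{\left(n,E \right)} = 0$
$x{\left(-122,285 \right)} - q{\left(506 \right)} = 0 - \left(18 + 3138 \cdot 506\right) = 0 - \left(18 + 1587828\right) = 0 - 1587846 = -1587846$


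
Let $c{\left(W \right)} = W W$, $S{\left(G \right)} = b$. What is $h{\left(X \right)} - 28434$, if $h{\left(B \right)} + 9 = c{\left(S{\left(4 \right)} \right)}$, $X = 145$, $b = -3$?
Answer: $-28434$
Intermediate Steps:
$S{\left(G \right)} = -3$
$c{\left(W \right)} = W^{2}$
$h{\left(B \right)} = 0$ ($h{\left(B \right)} = -9 + \left(-3\right)^{2} = -9 + 9 = 0$)
$h{\left(X \right)} - 28434 = 0 - 28434 = -28434$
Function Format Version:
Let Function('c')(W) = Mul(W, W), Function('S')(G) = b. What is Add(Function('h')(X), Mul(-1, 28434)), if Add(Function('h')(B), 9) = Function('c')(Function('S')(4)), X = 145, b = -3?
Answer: -28434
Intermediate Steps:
Function('S')(G) = -3
Function('c')(W) = Pow(W, 2)
Function('h')(B) = 0 (Function('h')(B) = Add(-9, Pow(-3, 2)) = Add(-9, 9) = 0)
Add(Function('h')(X), Mul(-1, 28434)) = Add(0, Mul(-1, 28434)) = Add(0, -28434) = -28434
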